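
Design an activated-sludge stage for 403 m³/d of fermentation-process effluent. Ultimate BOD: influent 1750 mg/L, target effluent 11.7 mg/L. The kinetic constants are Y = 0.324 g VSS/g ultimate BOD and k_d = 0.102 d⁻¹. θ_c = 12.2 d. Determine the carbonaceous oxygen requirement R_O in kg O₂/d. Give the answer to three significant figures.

Correct the yield for decay: Y_obs = Y/(1 + k_d θ_c) = 0.324 / (1 + 0.102 × 12.2) = 0.324 / 2.244 = 0.1444.
Mass of ultimate BOD removed per day: Q(S₀ − S) = 403 × 1738 g/m³ = 700.5 kg/d.
Biomass synthesised: P_X = Y_obs × 700.5 = 101.1 kg VSS/d.
R_O = Q·(S₀ − S) − 1.42·P_X = 700.5 − 1.42 × 101.1 = 556.9 kg O₂/d.

R_O ≈ 557 kg O₂/d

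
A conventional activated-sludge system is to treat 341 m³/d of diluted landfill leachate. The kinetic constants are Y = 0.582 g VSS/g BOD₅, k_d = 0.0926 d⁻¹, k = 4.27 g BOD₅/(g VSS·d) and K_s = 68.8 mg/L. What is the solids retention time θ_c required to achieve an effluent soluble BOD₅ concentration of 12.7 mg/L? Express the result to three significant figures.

From 1/θ_c = Y·k·S/(K_s + S) − k_d: Y·k·S/(K_s+S) = 0.582 × 4.27 × 12.7 / (68.8 + 12.7) = 0.3873 d⁻¹.
1/θ_c = 0.3873 − 0.0926 = 0.2947 d⁻¹, so θ_c = 3.394 d.

θ_c ≈ 3.39 d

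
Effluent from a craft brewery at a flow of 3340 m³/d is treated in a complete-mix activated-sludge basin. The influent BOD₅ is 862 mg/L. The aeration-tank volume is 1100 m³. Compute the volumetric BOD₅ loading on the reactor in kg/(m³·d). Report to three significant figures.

L_v ≈ 2.62 kg BOD₅/(m³·d)

L_v = Q S₀ / V = 3340 × 862 × 10⁻³ / 1100 = 2.617 kg/(m³·d).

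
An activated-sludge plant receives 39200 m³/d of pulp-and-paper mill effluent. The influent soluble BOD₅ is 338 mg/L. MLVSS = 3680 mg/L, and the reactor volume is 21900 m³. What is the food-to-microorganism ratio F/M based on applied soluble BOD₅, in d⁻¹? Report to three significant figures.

F/M ≈ 0.164 d⁻¹

F/M = Q·S₀ / (V·X) = 39200 × 338 / (21900 × 3680) = 0.1644 g soluble BOD₅·(g VSS·d)⁻¹.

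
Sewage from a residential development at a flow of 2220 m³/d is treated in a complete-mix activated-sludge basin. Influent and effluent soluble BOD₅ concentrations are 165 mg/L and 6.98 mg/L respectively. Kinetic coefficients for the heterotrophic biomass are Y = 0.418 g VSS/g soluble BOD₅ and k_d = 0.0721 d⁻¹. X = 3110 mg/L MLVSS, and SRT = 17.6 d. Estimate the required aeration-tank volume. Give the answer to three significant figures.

Steady-state biomass mass balance: V·X·(1 + k_d·θ_c) = Y·Q·(S₀ − S)·θ_c, so V = 0.418 × 2220 × (165 − 6.98) × 17.6 / [3110 × (1 + 0.0721 × 17.6)] = 2.58×10^6 / 7056 = 365.7 m³.

V ≈ 366 m³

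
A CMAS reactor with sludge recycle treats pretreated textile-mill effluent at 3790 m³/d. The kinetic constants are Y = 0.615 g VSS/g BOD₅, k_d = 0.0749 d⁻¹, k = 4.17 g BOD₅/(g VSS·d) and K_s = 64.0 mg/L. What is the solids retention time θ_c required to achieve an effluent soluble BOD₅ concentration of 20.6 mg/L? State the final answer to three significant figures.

At the target effluent, Y k S/(K_s+S) = 0.615×4.17×20.6/84.60 = 0.6245 d⁻¹.
Then 1/θ_c = μ − k_d = 0.6245 − 0.0749 = 0.5496 d⁻¹, giving θ_c = 1.820 d.

θ_c ≈ 1.82 d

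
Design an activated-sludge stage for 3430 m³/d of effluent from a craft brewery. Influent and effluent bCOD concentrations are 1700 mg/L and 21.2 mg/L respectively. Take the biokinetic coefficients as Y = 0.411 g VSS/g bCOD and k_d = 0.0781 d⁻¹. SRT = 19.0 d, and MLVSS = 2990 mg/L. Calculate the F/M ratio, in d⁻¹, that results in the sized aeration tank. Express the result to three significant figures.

From the SRT design equation V = Y Q (S₀−S) θ_c / [X (1 + k_d θ_c)] = 0.411 × 3430 × (1700 − 21.2) × 19.0 / [2990 × (1 + 0.0781 × 19.0)] = 4.5×10^7 / 7427 = 6055 m³.
F/M = Q·S₀ / (V·X) = 3430 × 1700 / (6055 × 2990) = 0.3221 g bCOD·(g VSS·d)⁻¹.

F/M ≈ 0.322 d⁻¹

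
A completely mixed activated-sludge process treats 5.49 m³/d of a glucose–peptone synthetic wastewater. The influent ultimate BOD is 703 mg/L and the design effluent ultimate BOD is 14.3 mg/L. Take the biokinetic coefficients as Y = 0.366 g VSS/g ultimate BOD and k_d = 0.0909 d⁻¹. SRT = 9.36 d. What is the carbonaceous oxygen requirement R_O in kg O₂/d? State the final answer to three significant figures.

Y_obs = Y / (1 + k_d θ_c) = 0.366 / (1 + 0.0909 × 9.36) = 0.366 / 1.851 = 0.1977.
ΔS = 703 − 14.3 = 688.7 mg/L, so the substrate removal rate is 5.49 × 688.7/1000 = 3.781 kg ultimate BOD/d.
P_X = Y_obs·Q·(S₀ − S) = 0.1977 × 3.781 = 0.7477 kg VSS/d.
R_O = Q·(S₀ − S) − 1.42·P_X = 3.781 − 1.42 × 0.7477 = 2.719 kg O₂/d.

R_O ≈ 2.72 kg O₂/d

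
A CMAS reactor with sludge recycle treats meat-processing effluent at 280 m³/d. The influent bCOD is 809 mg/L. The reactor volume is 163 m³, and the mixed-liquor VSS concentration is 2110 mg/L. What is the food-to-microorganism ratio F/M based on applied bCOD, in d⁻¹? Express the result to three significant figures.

F/M = Q·S₀ / (V·X) = 280 × 809 / (163.0 × 2110) = 0.6586 g bCOD·(g VSS·d)⁻¹.

F/M ≈ 0.659 d⁻¹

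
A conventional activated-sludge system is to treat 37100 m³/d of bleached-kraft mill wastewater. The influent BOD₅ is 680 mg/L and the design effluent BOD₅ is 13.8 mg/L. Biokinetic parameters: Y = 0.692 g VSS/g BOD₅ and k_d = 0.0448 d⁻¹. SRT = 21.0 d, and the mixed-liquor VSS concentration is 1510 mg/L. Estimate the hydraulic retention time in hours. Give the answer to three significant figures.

Rearranging the biomass balance for a CMAS with decay, V = Y·Q·ΔS·θ_c / [X·(1+k_d θ_c)] = 0.692 × 37100 × (680 − 13.8) × 21.0 / [1510 × (1 + 0.0448 × 21.0)] = 3.59×10^8 / 2931 = 122559 m³.
Hydraulic retention time τ = V/Q = 122559 / 37100 = 3.303 d = 79.28 h.

τ ≈ 79.3 h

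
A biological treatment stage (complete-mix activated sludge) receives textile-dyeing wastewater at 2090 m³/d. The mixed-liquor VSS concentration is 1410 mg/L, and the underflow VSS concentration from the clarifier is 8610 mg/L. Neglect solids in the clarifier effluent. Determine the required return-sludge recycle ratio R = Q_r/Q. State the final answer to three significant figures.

R = Q_r/Q = X/(X_r − X) = 1410 / (8610 − 1410) = 0.1958.

R ≈ 0.196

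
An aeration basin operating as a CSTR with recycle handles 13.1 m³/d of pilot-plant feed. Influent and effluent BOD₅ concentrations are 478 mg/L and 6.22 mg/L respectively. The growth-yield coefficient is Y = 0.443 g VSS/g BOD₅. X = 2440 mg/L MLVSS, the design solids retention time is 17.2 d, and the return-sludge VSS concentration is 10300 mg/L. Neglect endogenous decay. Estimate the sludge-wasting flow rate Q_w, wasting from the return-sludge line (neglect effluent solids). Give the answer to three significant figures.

Q_w ≈ 0.266 m³/d

Biomass mass balance (decay neglected): V·X = Y·Q·(S₀ − S)·θ_c, so V = 0.443 × 13.1 × (478 − 6.22) × 17.2 / 2440 = 19.30 m³.
θ_c = V·X/(Q_w·X_r) when wasting from the recycle, so Q_w = V·X/(θ_c·X_r) = 19.30 × 2440 / (17.2 × 10300) = 0.2658 m³/d.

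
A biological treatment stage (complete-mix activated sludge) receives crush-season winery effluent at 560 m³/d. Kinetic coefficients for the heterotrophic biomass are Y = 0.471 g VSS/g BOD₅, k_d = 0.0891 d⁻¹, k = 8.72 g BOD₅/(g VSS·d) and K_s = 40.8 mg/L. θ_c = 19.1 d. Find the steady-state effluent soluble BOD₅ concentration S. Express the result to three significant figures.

For a completely mixed reactor with recycle the Lawrence–McCarty relation gives S = K_s·(1 + k_d·θ_c) / [θ_c·(Y·k − k_d) − 1] = 40.8 × (1 + 0.0891 × 19.1) / [19.1 × (0.471 × 8.72 − 0.0891) − 1] = 110.2 / 75.74 = 1.455 mg/L.

S ≈ 1.46 mg/L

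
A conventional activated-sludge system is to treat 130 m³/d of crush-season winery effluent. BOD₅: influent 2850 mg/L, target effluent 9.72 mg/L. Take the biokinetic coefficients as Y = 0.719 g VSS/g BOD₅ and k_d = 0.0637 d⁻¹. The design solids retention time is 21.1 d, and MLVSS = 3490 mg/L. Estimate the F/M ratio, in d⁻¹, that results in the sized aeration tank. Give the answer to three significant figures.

F/M ≈ 0.155 d⁻¹

Rearranging the biomass balance for a CMAS with decay, V = Y·Q·ΔS·θ_c / [X·(1+k_d θ_c)] = 0.719 × 130 × (2850 − 9.72) × 21.1 / [3490 × (1 + 0.0637 × 21.1)] = 5.6×10^6 / 8181 = 684.7 m³.
F/M = applied load / biomass = Q·S₀/(V·X) = 130 × 2850 / (684.7 × 3490) = 0.1550 d⁻¹.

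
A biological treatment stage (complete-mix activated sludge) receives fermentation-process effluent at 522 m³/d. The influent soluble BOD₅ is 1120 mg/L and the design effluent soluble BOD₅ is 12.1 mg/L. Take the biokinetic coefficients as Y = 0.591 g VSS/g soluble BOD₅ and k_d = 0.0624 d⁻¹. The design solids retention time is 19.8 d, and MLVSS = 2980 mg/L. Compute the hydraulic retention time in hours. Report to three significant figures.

τ ≈ 46.7 h

Steady-state biomass mass balance: V·X·(1 + k_d·θ_c) = Y·Q·(S₀ − S)·θ_c, so V = 0.591 × 522 × (1120 − 12.1) × 19.8 / [2980 × (1 + 0.0624 × 19.8)] = 6.77×10^6 / 6662 = 1016 m³.
τ = V/Q = 1016/522 = 1.946 d, or 46.71 h.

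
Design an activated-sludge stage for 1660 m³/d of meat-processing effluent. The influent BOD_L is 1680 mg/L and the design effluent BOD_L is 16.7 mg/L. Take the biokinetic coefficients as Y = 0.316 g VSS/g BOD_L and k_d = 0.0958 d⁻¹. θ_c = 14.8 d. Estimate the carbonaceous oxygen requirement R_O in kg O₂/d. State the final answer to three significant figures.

R_O ≈ 2250 kg O₂/d

Observed yield with endogenous decay: Y_obs = Y / (1 + k_d·θ_c) = 0.316 / (1 + 0.0958 × 14.8) = 0.316 / 2.418 = 0.1307 g VSS/g BOD_L.
ΔS = 1680 − 16.7 = 1663 mg/L, so the substrate removal rate is 1660 × 1663/1000 = 2761 kg BOD_L/d.
Biomass synthesised: P_X = Y_obs × 2761 = 360.9 kg VSS/d.
Carbonaceous O₂ demand = substrate oxidised − cell-mass equivalent = 2761 − 1.42 × 360.9 = 2249 kg O₂/d.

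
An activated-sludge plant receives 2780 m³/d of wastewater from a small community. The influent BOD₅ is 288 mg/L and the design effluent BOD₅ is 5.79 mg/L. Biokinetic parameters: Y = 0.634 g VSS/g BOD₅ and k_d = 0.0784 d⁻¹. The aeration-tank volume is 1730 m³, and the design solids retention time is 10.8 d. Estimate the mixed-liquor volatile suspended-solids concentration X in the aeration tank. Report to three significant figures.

X = Y·Q·ΔS·θ_c / [V·(1 + k_d θ_c)] = 0.634 × 2780 × (288 − 5.79) × 10.8 / [1730 × (1 + 0.0784 × 10.8)] = 1681 mg/L.

X ≈ 1680 mg/L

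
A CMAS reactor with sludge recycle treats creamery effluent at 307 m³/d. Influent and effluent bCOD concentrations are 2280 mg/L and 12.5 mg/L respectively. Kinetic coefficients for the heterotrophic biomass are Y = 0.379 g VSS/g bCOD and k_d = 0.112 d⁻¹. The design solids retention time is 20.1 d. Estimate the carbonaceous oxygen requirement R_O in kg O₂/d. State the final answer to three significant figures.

R_O ≈ 581 kg O₂/d

Y_obs = Y / (1 + k_d θ_c) = 0.379 / (1 + 0.112 × 20.1) = 0.379 / 3.251 = 0.1166.
ΔS = 2280 − 12.5 = 2268 mg/L, so the substrate removal rate is 307 × 2268/1000 = 696.1 kg bCOD/d.
P_X = Y_obs·Q·(S₀ − S) = 0.1166 × 696.1 = 81.15 kg VSS/d.
R_O = Q·ΔS − 1.42 P_X = 696.1 − 115.2 = 580.9 kg O₂/d.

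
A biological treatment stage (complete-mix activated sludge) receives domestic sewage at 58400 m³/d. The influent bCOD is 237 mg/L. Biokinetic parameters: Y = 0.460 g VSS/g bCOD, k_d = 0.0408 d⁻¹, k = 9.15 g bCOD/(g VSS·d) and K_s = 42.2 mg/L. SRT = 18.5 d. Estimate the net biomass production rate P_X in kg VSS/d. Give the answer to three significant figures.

Effluent substrate depends only on kinetics and SRT: S = K_s(1 + k_d θ_c) / [θ_c(Yk − k_d) − 1] = 42.2 × (1 + 0.0408 × 18.5) / [18.5 × (0.460 × 9.15 − 0.0408) − 1] = 74.05 / 76.11 = 0.9729 mg/L.
Correct the yield for decay: Y_obs = Y/(1 + k_d θ_c) = 0.460 / (1 + 0.0408 × 18.5) = 0.460 / 1.755 = 0.2621.
ΔS = 237 − 0.973 = 236.0 mg/L, so the substrate removal rate is 58400 × 236.0/1000 = 13784 kg bCOD/d.
Biomass produced: P_X = Y_obs·Q·ΔS = 0.2621 × 13784 ≈ 3613 kg VSS/d.

P_X ≈ 3610 kg VSS/d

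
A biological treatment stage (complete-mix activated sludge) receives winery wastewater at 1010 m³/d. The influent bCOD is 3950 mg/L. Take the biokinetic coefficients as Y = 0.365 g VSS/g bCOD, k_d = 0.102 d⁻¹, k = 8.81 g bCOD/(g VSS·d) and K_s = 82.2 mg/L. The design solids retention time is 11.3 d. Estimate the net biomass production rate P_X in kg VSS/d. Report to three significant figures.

Effluent substrate depends only on kinetics and SRT: S = K_s(1 + k_d θ_c) / [θ_c(Yk − k_d) − 1] = 82.2 × (1 + 0.102 × 11.3) / [11.3 × (0.365 × 8.81 − 0.102) − 1] = 176.9 / 34.18 = 5.176 mg/L.
Correct the yield for decay: Y_obs = Y/(1 + k_d θ_c) = 0.365 / (1 + 0.102 × 11.3) = 0.365 / 2.153 = 0.1696.
Mass of bCOD removed per day: Q(S₀ − S) = 1010 × 3945 g/m³ = 3984 kg/d.
P_X = Y_obs · Q(S₀ − S) = 0.1696 × 3984 = 675.6 kg VSS/d.

P_X ≈ 676 kg VSS/d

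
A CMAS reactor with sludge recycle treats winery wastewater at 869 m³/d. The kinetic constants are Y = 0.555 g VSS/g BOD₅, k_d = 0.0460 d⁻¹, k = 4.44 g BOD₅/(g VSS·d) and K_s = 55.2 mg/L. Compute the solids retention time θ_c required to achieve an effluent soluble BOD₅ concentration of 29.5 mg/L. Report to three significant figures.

θ_c ≈ 1.23 d

From 1/θ_c = Y·k·S/(K_s + S) − k_d: Y·k·S/(K_s+S) = 0.555 × 4.44 × 29.5 / (55.2 + 29.5) = 0.8583 d⁻¹.
Then 1/θ_c = μ − k_d = 0.8583 − 0.0460 = 0.8123 d⁻¹, giving θ_c = 1.231 d.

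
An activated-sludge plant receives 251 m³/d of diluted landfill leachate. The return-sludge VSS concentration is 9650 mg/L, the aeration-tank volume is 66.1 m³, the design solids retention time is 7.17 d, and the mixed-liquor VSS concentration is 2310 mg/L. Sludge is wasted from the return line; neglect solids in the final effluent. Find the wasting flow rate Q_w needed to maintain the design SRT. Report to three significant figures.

Q_w ≈ 2.21 m³/d

Q_w = (V·X)/(θ_c X_r) = 66.10 × 2310 / (7.17 × 9650) = 2.207 m³/d.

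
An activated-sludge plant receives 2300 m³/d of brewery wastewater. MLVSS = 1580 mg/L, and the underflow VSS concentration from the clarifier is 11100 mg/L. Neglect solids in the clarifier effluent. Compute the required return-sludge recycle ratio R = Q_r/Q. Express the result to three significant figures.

R ≈ 0.166

Mass balance around the secondary clarifier (neglecting effluent solids): R = X / (X_r − X) = 1580 / (11100 − 1580) = 0.1660.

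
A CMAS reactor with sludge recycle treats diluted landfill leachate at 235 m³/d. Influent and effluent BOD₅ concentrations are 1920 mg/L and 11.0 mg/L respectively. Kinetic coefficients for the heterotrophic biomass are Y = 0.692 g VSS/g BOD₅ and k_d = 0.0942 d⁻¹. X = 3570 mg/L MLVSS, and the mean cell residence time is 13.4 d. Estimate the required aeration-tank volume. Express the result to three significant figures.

V ≈ 515 m³

Steady-state biomass mass balance: V·X·(1 + k_d·θ_c) = Y·Q·(S₀ − S)·θ_c, so V = 0.692 × 235 × (1920 − 11.0) × 13.4 / [3570 × (1 + 0.0942 × 13.4)] = 4.16×10^6 / 8076 = 515.1 m³.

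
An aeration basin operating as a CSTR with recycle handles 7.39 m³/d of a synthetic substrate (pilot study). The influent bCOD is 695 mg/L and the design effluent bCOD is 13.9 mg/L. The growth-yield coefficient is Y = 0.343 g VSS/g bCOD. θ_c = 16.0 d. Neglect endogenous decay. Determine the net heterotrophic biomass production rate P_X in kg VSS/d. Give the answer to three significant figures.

P_X ≈ 1.73 kg VSS/d

With endogenous decay neglected, the observed yield equals the true yield: Y_obs = Y = 0.343 g VSS/g bCOD.
Q·(S₀ − S) = 7.39 × (695 − 13.9) × 10⁻³ = 5.033 kg/d removed.
Biomass produced: P_X = Y_obs·Q·ΔS = 0.3430 × 5.033 ≈ 1.726 kg VSS/d.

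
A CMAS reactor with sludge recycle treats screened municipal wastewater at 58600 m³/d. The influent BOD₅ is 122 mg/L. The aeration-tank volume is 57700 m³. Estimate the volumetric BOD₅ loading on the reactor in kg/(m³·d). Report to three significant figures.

L_v = Q S₀ / V = 58600 × 122 × 10⁻³ / 57700 = 0.1239 kg/(m³·d).

L_v ≈ 0.124 kg BOD₅/(m³·d)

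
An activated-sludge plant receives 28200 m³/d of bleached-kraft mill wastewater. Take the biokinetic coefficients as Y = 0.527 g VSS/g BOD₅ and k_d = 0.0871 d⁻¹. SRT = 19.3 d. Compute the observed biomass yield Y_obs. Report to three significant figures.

Y_obs ≈ 0.197 g VSS/g BOD₅

Y_obs = Y / (1 + k_d θ_c) = 0.527 / (1 + 0.0871 × 19.3) = 0.527 / 2.681 = 0.1966.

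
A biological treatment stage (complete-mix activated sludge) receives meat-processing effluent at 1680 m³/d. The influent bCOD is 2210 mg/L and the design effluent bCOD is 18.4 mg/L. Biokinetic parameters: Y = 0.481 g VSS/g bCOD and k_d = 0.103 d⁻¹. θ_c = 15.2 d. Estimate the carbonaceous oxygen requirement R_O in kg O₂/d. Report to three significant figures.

Correct the yield for decay: Y_obs = Y/(1 + k_d θ_c) = 0.481 / (1 + 0.103 × 15.2) = 0.481 / 2.566 = 0.1875.
Substrate removed = Q·(S₀ − S) = 1680 m³/d × (2210 − 18.4) g/m³ = 3.68×10^6 g/d = 3682 kg/d.
P_X = Y_obs·Q·(S₀ − S) = 0.1875 × 3682 = 690.3 kg VSS/d.
R_O = Q·(S₀ − S) − 1.42·P_X = 3682 − 1.42 × 690.3 = 2702 kg O₂/d.

R_O ≈ 2700 kg O₂/d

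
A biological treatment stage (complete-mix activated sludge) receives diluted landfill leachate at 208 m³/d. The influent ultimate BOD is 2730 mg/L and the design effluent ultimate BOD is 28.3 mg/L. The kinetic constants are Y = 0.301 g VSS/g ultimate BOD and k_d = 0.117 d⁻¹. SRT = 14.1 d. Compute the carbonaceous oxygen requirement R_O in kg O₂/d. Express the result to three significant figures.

R_O ≈ 471 kg O₂/d

Y_obs = Y / (1 + k_d θ_c) = 0.301 / (1 + 0.117 × 14.1) = 0.301 / 2.650 = 0.1136.
Q·(S₀ − S) = 208 × (2730 − 28.3) × 10⁻³ = 562.0 kg/d removed.
Biomass synthesised: P_X = Y_obs × 562.0 = 63.84 kg VSS/d.
R_O = Q·ΔS − 1.42 P_X = 562.0 − 90.65 = 471.3 kg O₂/d.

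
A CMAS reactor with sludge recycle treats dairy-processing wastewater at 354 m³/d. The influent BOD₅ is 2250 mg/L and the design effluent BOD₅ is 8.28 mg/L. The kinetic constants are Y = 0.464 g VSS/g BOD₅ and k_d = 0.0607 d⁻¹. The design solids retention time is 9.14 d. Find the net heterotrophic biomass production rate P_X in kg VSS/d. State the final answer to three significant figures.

Correct the yield for decay: Y_obs = Y/(1 + k_d θ_c) = 0.464 / (1 + 0.0607 × 9.14) = 0.464 / 1.555 = 0.2984.
Q·(S₀ − S) = 354 × (2250 − 8.28) × 10⁻³ = 793.6 kg/d removed.
Net biomass production P_X = Y_obs × Q·(S₀ − S) = 0.2984 × 793.6 = 236.8 kg VSS/d.

P_X ≈ 237 kg VSS/d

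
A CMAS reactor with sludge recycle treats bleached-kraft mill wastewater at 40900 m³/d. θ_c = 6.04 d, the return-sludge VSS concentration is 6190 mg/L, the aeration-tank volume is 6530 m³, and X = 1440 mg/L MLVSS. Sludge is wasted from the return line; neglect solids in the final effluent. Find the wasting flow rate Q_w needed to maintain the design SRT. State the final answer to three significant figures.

Q_w ≈ 252 m³/d

Q_w = (V·X)/(θ_c X_r) = 6530 × 1440 / (6.04 × 6190) = 251.5 m³/d.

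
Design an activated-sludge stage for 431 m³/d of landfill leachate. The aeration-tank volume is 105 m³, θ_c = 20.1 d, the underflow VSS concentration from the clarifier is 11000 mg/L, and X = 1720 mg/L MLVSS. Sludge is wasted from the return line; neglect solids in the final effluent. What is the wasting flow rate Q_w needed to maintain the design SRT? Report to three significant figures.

Wasting from the return line (neglecting effluent solids): Q_w = V·X / (θ_c·X_r) = 105.0 × 1720 / (20.1 × 11000) = 0.8168 m³/d.

Q_w ≈ 0.817 m³/d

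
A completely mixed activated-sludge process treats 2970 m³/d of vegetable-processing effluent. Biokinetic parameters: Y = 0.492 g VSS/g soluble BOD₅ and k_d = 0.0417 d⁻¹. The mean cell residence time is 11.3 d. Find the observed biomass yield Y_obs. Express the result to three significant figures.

Observed yield with endogenous decay: Y_obs = Y / (1 + k_d·θ_c) = 0.492 / (1 + 0.0417 × 11.3) = 0.492 / 1.471 = 0.3344 g VSS/g soluble BOD₅.

Y_obs ≈ 0.334 g VSS/g soluble BOD₅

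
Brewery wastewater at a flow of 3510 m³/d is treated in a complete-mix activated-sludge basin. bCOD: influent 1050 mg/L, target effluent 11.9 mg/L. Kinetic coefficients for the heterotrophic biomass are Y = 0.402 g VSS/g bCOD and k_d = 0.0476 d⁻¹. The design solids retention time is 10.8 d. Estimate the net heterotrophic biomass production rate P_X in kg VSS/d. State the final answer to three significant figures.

Observed yield with endogenous decay: Y_obs = Y / (1 + k_d·θ_c) = 0.402 / (1 + 0.0476 × 10.8) = 0.402 / 1.514 = 0.2655 g VSS/g bCOD.
Q·(S₀ − S) = 3510 × (1050 − 11.9) × 10⁻³ = 3644 kg/d removed.
Net biomass production P_X = Y_obs × Q·(S₀ − S) = 0.2655 × 3644 = 967.4 kg VSS/d.

P_X ≈ 967 kg VSS/d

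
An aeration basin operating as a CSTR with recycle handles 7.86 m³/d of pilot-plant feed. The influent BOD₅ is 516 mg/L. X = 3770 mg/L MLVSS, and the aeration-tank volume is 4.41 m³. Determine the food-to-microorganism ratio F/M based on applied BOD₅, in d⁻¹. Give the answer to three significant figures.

F/M ≈ 0.244 d⁻¹

F/M = Q·S₀ / (V·X) = 7.86 × 516 / (4.410 × 3770) = 0.2439 g BOD₅·(g VSS·d)⁻¹.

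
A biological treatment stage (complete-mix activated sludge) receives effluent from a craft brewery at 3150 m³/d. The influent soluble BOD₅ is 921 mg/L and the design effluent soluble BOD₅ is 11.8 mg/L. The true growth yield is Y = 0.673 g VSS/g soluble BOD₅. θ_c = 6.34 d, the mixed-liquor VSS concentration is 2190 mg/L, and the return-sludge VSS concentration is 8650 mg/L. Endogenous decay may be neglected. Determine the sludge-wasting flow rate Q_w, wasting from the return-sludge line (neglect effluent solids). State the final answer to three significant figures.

Q_w ≈ 223 m³/d

With k_d = 0 the design equation reduces to V = Y Q (S₀−S) θ_c / X = 0.673 × 3150 × (921 − 11.8) × 6.34 / 2190 = 5580 m³.
θ_c = V·X/(Q_w·X_r) when wasting from the recycle, so Q_w = V·X/(θ_c·X_r) = 5580 × 2190 / (6.34 × 8650) = 222.8 m³/d.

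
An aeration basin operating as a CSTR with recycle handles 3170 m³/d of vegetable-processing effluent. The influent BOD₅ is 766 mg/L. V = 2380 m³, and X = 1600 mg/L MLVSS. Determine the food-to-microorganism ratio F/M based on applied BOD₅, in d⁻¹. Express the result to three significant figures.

F/M = Q·S₀ / (V·X) = 3170 × 766 / (2380 × 1600) = 0.6377 g BOD₅·(g VSS·d)⁻¹.

F/M ≈ 0.638 d⁻¹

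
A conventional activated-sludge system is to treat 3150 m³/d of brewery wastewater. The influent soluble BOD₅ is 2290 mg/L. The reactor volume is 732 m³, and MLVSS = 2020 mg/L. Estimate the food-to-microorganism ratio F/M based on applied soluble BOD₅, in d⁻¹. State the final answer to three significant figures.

Food-to-microorganism ratio F/M = Q S₀ / (V X) = 3150 × 2290 / (732.0 × 2020) = 4.878 d⁻¹.

F/M ≈ 4.88 d⁻¹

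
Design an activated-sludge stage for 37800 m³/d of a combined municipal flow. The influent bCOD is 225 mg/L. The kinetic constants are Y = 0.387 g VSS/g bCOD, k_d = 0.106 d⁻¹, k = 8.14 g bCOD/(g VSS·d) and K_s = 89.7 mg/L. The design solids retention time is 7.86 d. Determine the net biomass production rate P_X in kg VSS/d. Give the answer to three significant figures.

P_X ≈ 1740 kg VSS/d

From the Monod/SRT balance for a CMAS, S = K_s·(1+k_d θ_c)/[θ_c·(Y k − k_d) − 1] = 89.7 × (1 + 0.106 × 7.86) / [7.86 × (0.387 × 8.14 − 0.106) − 1] = 164.4 / 22.93 = 7.172 mg/L.
Observed yield with endogenous decay: Y_obs = Y / (1 + k_d·θ_c) = 0.387 / (1 + 0.106 × 7.86) = 0.387 / 1.833 = 0.2111 g VSS/g bCOD.
Substrate removed = Q·(S₀ − S) = 37800 m³/d × (225 − 7.17) g/m³ = 8.23×10^6 g/d = 8234 kg/d.
Biomass produced: P_X = Y_obs·Q·ΔS = 0.2111 × 8234 ≈ 1738 kg VSS/d.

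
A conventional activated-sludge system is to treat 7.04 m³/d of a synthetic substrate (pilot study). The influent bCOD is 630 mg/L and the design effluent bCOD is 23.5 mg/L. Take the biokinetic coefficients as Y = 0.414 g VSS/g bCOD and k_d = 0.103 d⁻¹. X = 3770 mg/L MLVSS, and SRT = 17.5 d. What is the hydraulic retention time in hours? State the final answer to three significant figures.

τ ≈ 9.98 h

Steady-state biomass mass balance: V·X·(1 + k_d·θ_c) = Y·Q·(S₀ − S)·θ_c, so V = 0.414 × 7.04 × (630 − 23.5) × 17.5 / [3770 × (1 + 0.103 × 17.5)] = 3.09×10^4 / 10565 = 2.928 m³.
τ = V/Q = 2.928/7.04 = 0.4159 d, or 9.981 h.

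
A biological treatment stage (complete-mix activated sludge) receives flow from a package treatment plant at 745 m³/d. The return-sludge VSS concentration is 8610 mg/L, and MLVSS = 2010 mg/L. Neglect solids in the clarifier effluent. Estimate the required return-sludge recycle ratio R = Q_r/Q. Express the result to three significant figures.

Mass balance around the secondary clarifier (neglecting effluent solids): R = X / (X_r − X) = 2010 / (8610 − 2010) = 0.3045.

R ≈ 0.305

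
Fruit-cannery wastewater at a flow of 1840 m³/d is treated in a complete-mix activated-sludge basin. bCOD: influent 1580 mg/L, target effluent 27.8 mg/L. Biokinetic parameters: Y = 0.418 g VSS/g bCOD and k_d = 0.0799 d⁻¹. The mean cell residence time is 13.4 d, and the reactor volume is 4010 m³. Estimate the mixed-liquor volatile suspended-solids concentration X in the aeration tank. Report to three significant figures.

X ≈ 1930 mg/L

Solving the biomass balance for X: X = Y Q (S₀−S) θ_c / [V (1+k_d θ_c)] = 0.418 × 1840 × (1580 − 27.8) × 13.4 / [4010 × (1 + 0.0799 × 13.4)] = 1927 mg/L.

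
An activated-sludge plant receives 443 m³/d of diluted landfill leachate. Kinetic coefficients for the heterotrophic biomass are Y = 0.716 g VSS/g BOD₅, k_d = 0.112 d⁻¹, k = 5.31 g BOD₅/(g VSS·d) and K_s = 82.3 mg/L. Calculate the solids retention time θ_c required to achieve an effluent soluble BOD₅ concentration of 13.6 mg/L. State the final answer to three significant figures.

θ_c ≈ 2.34 d

Specific growth rate at S = 13.6 mg/L: μ = YkS/(K_s+S) = 0.716·5.31·13.6/(82.3+13.6) = 0.5392 d⁻¹.
Then 1/θ_c = μ − k_d = 0.5392 − 0.112 = 0.4272 d⁻¹, giving θ_c = 2.341 d.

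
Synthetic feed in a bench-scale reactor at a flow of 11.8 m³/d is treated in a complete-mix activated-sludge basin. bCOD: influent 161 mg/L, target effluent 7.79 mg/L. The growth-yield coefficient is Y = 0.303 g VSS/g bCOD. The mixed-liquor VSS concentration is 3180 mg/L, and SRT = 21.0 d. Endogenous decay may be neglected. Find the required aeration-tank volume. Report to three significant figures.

V ≈ 3.62 m³

Biomass mass balance (decay neglected): V·X = Y·Q·(S₀ − S)·θ_c, so V = 0.303 × 11.8 × (161 − 7.79) × 21.0 / 3180 = 3.617 m³.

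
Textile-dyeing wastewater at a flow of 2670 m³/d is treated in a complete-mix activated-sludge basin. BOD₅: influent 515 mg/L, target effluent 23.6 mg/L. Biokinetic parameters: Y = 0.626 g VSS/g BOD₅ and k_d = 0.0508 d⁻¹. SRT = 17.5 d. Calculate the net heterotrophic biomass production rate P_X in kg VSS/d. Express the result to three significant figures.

Y_obs = Y / (1 + k_d θ_c) = 0.626 / (1 + 0.0508 × 17.5) = 0.626 / 1.889 = 0.3314.
Q·(S₀ − S) = 2670 × (515 − 23.6) × 10⁻³ = 1312 kg/d removed.
Biomass produced: P_X = Y_obs·Q·ΔS = 0.3314 × 1312 ≈ 434.8 kg VSS/d.

P_X ≈ 435 kg VSS/d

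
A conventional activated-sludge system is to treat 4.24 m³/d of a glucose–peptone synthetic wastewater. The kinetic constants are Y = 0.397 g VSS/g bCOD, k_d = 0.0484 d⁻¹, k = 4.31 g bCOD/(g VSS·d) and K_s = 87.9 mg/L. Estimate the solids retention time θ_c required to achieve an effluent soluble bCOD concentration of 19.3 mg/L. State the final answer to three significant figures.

At the target effluent, Y k S/(K_s+S) = 0.397×4.31×19.3/107.2 = 0.3081 d⁻¹.
θ_c = 1/(μ − k_d) = 1/(0.3081 − 0.0484) = 1/0.2597 = 3.851 d.

θ_c ≈ 3.85 d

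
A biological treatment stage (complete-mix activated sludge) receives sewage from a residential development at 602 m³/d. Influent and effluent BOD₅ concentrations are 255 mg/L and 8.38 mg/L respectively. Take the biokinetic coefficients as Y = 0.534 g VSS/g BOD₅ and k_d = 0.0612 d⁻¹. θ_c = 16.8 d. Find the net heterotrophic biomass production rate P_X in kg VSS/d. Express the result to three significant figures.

Y_obs = Y / (1 + k_d θ_c) = 0.534 / (1 + 0.0612 × 16.8) = 0.534 / 2.028 = 0.2633.
Q·(S₀ − S) = 602 × (255 − 8.38) × 10⁻³ = 148.5 kg/d removed.
Biomass produced: P_X = Y_obs·Q·ΔS = 0.2633 × 148.5 ≈ 39.09 kg VSS/d.

P_X ≈ 39.1 kg VSS/d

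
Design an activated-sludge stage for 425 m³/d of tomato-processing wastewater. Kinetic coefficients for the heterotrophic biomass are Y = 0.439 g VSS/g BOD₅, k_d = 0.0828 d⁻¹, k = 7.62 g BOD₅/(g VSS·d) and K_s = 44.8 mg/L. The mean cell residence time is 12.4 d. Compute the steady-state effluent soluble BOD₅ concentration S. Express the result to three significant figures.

From the Monod/SRT balance for a CMAS, S = K_s·(1+k_d θ_c)/[θ_c·(Y k − k_d) − 1] = 44.8 × (1 + 0.0828 × 12.4) / [12.4 × (0.439 × 7.62 − 0.0828) − 1] = 90.80 / 39.45 = 2.301 mg/L.

S ≈ 2.30 mg/L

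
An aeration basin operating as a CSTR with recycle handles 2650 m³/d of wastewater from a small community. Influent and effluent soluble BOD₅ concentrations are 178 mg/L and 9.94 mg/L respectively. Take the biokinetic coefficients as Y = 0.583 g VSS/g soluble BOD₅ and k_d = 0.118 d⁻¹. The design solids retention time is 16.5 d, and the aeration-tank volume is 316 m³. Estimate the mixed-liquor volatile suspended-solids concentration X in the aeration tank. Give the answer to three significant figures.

Solving the biomass balance for X: X = Y Q (S₀−S) θ_c / [V (1+k_d θ_c)] = 0.583 × 2650 × (178 − 9.94) × 16.5 / [316 × (1 + 0.118 × 16.5)] = 4600 mg/L.

X ≈ 4600 mg/L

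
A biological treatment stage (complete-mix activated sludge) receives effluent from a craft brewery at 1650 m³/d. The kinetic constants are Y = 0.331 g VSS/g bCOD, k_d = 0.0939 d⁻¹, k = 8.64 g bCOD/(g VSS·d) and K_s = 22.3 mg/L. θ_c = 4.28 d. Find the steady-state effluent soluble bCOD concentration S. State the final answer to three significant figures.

S ≈ 2.88 mg/L

Effluent substrate depends only on kinetics and SRT: S = K_s(1 + k_d θ_c) / [θ_c(Yk − k_d) − 1] = 22.3 × (1 + 0.0939 × 4.28) / [4.28 × (0.331 × 8.64 − 0.0939) − 1] = 31.26 / 10.84 = 2.884 mg/L.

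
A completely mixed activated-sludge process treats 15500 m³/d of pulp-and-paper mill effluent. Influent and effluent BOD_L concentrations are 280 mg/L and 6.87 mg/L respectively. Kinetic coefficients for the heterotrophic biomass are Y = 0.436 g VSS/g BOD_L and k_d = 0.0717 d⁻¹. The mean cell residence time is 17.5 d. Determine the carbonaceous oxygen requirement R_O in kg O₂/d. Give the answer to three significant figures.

Y_obs = Y / (1 + k_d θ_c) = 0.436 / (1 + 0.0717 × 17.5) = 0.436 / 2.255 = 0.1934.
Substrate removed = Q·(S₀ − S) = 15500 m³/d × (280 − 6.87) g/m³ = 4.23×10^6 g/d = 4234 kg/d.
P_X = Y_obs·Q·(S₀ − S) = 0.1934 × 4234 = 818.6 kg VSS/d.
R_O = Q·ΔS − 1.42 P_X = 4234 − 1162 = 3071 kg O₂/d.

R_O ≈ 3070 kg O₂/d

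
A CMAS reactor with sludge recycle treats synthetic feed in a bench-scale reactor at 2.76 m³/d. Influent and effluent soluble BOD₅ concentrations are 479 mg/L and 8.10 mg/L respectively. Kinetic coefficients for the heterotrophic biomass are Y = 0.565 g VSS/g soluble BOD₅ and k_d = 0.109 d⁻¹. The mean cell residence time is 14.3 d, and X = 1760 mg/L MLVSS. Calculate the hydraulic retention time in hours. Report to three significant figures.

Steady-state biomass mass balance: V·X·(1 + k_d·θ_c) = Y·Q·(S₀ − S)·θ_c, so V = 0.565 × 2.76 × (479 − 8.10) × 14.3 / [1760 × (1 + 0.109 × 14.3)] = 1.05×10^4 / 4503 = 2.332 m³.
τ = V/Q = 2.332/2.76 = 0.8449 d, or 20.28 h.

τ ≈ 20.3 h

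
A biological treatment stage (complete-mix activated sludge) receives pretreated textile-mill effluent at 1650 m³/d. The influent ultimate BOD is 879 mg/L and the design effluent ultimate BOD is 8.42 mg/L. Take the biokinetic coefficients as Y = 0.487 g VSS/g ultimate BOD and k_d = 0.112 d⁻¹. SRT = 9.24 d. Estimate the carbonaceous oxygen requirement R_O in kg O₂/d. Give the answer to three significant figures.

R_O ≈ 948 kg O₂/d

Observed yield with endogenous decay: Y_obs = Y / (1 + k_d·θ_c) = 0.487 / (1 + 0.112 × 9.24) = 0.487 / 2.035 = 0.2393 g VSS/g ultimate BOD.
ΔS = 879 − 8.42 = 870.6 mg/L, so the substrate removal rate is 1650 × 870.6/1000 = 1436 kg ultimate BOD/d.
Net sludge production P_X = 0.2393 × 1436 = 343.8 kg VSS/d.
Carbonaceous O₂ demand = substrate oxidised − cell-mass equivalent = 1436 − 1.42 × 343.8 = 948.3 kg O₂/d.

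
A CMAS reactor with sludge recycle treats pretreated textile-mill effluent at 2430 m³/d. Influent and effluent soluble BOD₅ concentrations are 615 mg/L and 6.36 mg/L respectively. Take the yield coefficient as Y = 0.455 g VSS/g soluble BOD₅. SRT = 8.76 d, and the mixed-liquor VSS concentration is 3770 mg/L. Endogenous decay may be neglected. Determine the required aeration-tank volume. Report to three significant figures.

V ≈ 1560 m³

V·X = Y·Q·ΔS·θ_c gives V = 0.455 × 2430 × (615 − 6.36) × 8.76 / 3770 = 1564 m³.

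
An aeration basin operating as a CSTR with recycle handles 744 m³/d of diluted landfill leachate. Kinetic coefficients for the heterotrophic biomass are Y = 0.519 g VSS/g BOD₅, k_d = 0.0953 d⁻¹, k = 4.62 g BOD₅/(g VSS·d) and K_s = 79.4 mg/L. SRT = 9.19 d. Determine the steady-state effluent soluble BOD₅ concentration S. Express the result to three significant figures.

From the Monod/SRT balance for a CMAS, S = K_s·(1+k_d θ_c)/[θ_c·(Y k − k_d) − 1] = 79.4 × (1 + 0.0953 × 9.19) / [9.19 × (0.519 × 4.62 − 0.0953) − 1] = 148.9 / 20.16 = 7.388 mg/L.

S ≈ 7.39 mg/L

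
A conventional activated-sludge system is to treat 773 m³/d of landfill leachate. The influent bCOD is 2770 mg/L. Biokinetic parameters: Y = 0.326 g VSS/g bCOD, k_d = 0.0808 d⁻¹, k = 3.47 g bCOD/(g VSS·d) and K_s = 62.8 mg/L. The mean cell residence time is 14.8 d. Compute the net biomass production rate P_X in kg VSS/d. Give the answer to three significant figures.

From the Monod/SRT balance for a CMAS, S = K_s·(1+k_d θ_c)/[θ_c·(Y k − k_d) − 1] = 62.8 × (1 + 0.0808 × 14.8) / [14.8 × (0.326 × 3.47 − 0.0808) − 1] = 137.9 / 14.55 = 9.480 mg/L.
Observed yield with endogenous decay: Y_obs = Y / (1 + k_d·θ_c) = 0.326 / (1 + 0.0808 × 14.8) = 0.326 / 2.196 = 0.1485 g VSS/g bCOD.
Mass of bCOD removed per day: Q(S₀ − S) = 773 × 2761 g/m³ = 2134 kg/d.
Biomass produced: P_X = Y_obs·Q·ΔS = 0.1485 × 2134 ≈ 316.8 kg VSS/d.

P_X ≈ 317 kg VSS/d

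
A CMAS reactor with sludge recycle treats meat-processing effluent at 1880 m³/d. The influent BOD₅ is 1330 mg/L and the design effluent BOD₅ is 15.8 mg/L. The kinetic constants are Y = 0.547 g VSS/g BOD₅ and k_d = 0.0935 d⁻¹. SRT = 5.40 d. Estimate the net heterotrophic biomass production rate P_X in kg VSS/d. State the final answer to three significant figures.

Y_obs = Y / (1 + k_d θ_c) = 0.547 / (1 + 0.0935 × 5.40) = 0.547 / 1.505 = 0.3635.
Q·(S₀ − S) = 1880 × (1330 − 15.8) × 10⁻³ = 2471 kg/d removed.
Net biomass production P_X = Y_obs × Q·(S₀ − S) = 0.3635 × 2471 = 898.0 kg VSS/d.

P_X ≈ 898 kg VSS/d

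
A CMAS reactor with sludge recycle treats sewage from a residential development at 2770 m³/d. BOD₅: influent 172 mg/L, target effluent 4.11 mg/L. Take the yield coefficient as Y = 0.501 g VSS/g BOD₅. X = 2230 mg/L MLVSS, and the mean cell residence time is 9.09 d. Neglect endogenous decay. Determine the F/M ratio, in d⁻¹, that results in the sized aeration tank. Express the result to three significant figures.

F/M ≈ 0.225 d⁻¹

Biomass mass balance (decay neglected): V·X = Y·Q·(S₀ − S)·θ_c, so V = 0.501 × 2770 × (172 − 4.11) × 9.09 / 2230 = 949.7 m³.
Food-to-microorganism ratio F/M = Q S₀ / (V X) = 2770 × 172 / (949.7 × 2230) = 0.2250 d⁻¹.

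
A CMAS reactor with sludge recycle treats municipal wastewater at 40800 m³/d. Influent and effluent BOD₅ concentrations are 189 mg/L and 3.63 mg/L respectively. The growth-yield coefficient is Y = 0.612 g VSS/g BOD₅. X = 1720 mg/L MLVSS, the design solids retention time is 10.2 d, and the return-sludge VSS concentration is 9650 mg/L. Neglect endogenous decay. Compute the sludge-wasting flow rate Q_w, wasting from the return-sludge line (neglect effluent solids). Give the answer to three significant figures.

V·X = Y·Q·ΔS·θ_c gives V = 0.612 × 40800 × (189 − 3.63) × 10.2 / 1720 = 27449 m³.
θ_c = V·X/(Q_w·X_r) when wasting from the recycle, so Q_w = V·X/(θ_c·X_r) = 27449 × 1720 / (10.2 × 9650) = 479.6 m³/d.

Q_w ≈ 480 m³/d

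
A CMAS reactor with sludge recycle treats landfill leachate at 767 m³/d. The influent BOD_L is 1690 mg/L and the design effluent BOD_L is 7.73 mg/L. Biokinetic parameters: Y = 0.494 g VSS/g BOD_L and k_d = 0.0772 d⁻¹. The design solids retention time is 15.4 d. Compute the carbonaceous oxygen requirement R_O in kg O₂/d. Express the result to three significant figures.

Observed yield with endogenous decay: Y_obs = Y / (1 + k_d·θ_c) = 0.494 / (1 + 0.0772 × 15.4) = 0.494 / 2.189 = 0.2257 g VSS/g BOD_L.
ΔS = 1690 − 7.73 = 1682 mg/L, so the substrate removal rate is 767 × 1682/1000 = 1290 kg BOD_L/d.
P_X = Y_obs·Q·(S₀ − S) = 0.2257 × 1290 = 291.2 kg VSS/d.
Carbonaceous O₂ demand = substrate oxidised − cell-mass equivalent = 1290 − 1.42 × 291.2 = 876.8 kg O₂/d.

R_O ≈ 877 kg O₂/d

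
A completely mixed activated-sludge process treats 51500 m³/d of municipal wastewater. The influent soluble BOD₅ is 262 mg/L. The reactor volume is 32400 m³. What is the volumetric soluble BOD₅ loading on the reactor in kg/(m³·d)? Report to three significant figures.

L_v ≈ 0.416 kg soluble BOD₅/(m³·d)

Volumetric loading L_v = Q·S₀ / V = 51500 × 262 g/m³ / 32400 m³ = 416.5 g/(m³·d) = 0.4165 kg soluble BOD₅/(m³·d).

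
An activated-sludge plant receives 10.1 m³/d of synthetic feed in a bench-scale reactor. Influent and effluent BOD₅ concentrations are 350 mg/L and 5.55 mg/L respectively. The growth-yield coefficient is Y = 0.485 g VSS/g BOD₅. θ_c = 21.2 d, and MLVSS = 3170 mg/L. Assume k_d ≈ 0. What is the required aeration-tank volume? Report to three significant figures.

V·X = Y·Q·ΔS·θ_c gives V = 0.485 × 10.1 × (350 − 5.55) × 21.2 / 3170 = 11.28 m³.

V ≈ 11.3 m³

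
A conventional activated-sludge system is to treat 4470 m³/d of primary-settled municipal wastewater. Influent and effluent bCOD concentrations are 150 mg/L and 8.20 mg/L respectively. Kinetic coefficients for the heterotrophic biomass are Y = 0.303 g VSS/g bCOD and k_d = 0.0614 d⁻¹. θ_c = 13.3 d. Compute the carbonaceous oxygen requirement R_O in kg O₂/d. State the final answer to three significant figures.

R_O ≈ 484 kg O₂/d

Observed yield with endogenous decay: Y_obs = Y / (1 + k_d·θ_c) = 0.303 / (1 + 0.0614 × 13.3) = 0.303 / 1.817 = 0.1668 g VSS/g bCOD.
Q·(S₀ − S) = 4470 × (150 − 8.20) × 10⁻³ = 633.8 kg/d removed.
Biomass synthesised: P_X = Y_obs × 633.8 = 105.7 kg VSS/d.
Carbonaceous O₂ demand = substrate oxidised − cell-mass equivalent = 633.8 − 1.42 × 105.7 = 483.7 kg O₂/d.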